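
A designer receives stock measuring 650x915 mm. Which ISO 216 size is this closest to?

C1 (648 × 917 mm)

Aspect ratio 915/650 ≈ 1.408 — close to the ISO √2 ≈ 1.414.
In the C-series (envelope sizes, between A and B): C1 = 648 × 917 mm.
Off by 4 mm total — nearest standard size.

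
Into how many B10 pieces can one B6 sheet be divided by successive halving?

Each ISO step halves the sheet: 1 × B6 → 2 × B7 → 4 × B8 → 8 × B9 → …
From B6 to B10 is 4 halving steps: 2^4 = 16.

16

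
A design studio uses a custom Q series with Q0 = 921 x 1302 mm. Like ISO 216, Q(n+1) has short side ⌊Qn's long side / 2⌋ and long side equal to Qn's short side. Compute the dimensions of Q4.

Q1: ⌊1302/2⌋ × 921 = 651 × 921 mm
Q2: ⌊921/2⌋ × 651 = 460 × 651 mm
Q3: ⌊651/2⌋ × 460 = 325 × 460 mm
Q4: ⌊460/2⌋ × 325 = 230 × 325 mm

230 × 325 mm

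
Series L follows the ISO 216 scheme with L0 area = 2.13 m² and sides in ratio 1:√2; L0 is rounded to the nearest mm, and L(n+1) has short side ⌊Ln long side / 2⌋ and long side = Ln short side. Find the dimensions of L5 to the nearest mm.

Let L0's short side be w mm. w · w√2 = 2.13 m² = 2,130,000 mm², so w ≈ 1227.2 mm and w√2 ≈ 1735.6 mm → L0 = 1227 × 1736 mm.
L1: ⌊1736/2⌋ × 1227 = 868 × 1227 mm
L2: ⌊1227/2⌋ × 868 = 613 × 868 mm
L3: ⌊868/2⌋ × 613 = 434 × 613 mm
L4: ⌊613/2⌋ × 434 = 306 × 434 mm
L5: ⌊434/2⌋ × 306 = 217 × 306 mm

217 × 306 mm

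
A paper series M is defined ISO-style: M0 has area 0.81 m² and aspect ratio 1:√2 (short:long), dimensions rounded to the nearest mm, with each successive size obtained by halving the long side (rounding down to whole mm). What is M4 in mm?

189 × 267 mm

Let M0's short side be w mm. w · w√2 = 0.81 m² = 810,000 mm², so w ≈ 756.8 mm and w√2 ≈ 1070.3 mm → M0 = 757 × 1070 mm.
M1: ⌊1070/2⌋ × 757 = 535 × 757 mm
M2: ⌊757/2⌋ × 535 = 378 × 535 mm
M3: ⌊535/2⌋ × 378 = 267 × 378 mm
M4: ⌊378/2⌋ × 267 = 189 × 267 mm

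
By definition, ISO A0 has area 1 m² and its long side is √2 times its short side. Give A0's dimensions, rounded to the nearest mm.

Let the short side be w mm. Then the long side is w√2 and w · w√2 = 10⁶ mm².
w² = 10⁶/√2, so w = 1000 / 2^(1/4) ≈ 840.9 mm; long side = 1000 · 2^(1/4) ≈ 1189.2 mm.

841 × 1189 mm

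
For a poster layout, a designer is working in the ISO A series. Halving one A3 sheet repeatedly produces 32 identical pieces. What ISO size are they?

A8

32 = 2^5, so 5 halving steps.
A3 → A4 → … → A8 after 5 steps.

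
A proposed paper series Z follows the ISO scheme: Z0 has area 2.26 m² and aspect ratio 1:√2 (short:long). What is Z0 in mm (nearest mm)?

1264 × 1788 mm

Let the short side be w mm. Then w · w√2 = 2.26 m² = 2,260,000 mm².
w² = 2,260,000/√2, so w ≈ 1264.1 mm; long side = w√2 ≈ 1787.8 mm.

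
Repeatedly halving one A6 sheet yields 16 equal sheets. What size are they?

16 = 2^4, so 4 halving steps.
A6 → A7 → … → A10 after 4 steps.

A10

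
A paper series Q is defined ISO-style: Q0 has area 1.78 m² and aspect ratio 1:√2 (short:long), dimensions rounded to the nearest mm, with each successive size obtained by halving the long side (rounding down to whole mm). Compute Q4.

280 × 396 mm

Let Q0's short side be w mm. w · w√2 = 1.78 m² = 1,780,000 mm², so w ≈ 1121.9 mm and w√2 ≈ 1586.6 mm → Q0 = 1122 × 1587 mm.
Q1: ⌊1587/2⌋ × 1122 = 793 × 1122 mm
Q2: ⌊1122/2⌋ × 793 = 561 × 793 mm
Q3: ⌊793/2⌋ × 561 = 396 × 561 mm
Q4: ⌊561/2⌋ × 396 = 280 × 396 mm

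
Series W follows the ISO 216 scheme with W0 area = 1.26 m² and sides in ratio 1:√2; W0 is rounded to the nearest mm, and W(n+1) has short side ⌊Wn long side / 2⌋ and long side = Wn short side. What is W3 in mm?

Let W0's short side be w mm. w · w√2 = 1.26 m² = 1,260,000 mm², so w ≈ 943.9 mm and w√2 ≈ 1334.9 mm → W0 = 944 × 1335 mm.
W1: ⌊1335/2⌋ × 944 = 667 × 944 mm
W2: ⌊944/2⌋ × 667 = 472 × 667 mm
W3: ⌊667/2⌋ × 472 = 333 × 472 mm

333 × 472 mm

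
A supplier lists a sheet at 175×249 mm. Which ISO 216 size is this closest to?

Aspect ratio 249/175 ≈ 1.423 — close to the ISO √2 ≈ 1.414.
In the B-series (B0 = 1000 × 1414 mm): B5 = 176 × 250 mm.
Off by 2 mm total — nearest standard size.

B5 (176 × 250 mm)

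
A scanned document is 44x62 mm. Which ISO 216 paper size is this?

Aspect ratio 62/44 ≈ 1.409 — close to the ISO √2 ≈ 1.414.
In the B-series (B0 = 1000 × 1414 mm): B9 = 44 × 62 mm.

B9 (44 × 62 mm)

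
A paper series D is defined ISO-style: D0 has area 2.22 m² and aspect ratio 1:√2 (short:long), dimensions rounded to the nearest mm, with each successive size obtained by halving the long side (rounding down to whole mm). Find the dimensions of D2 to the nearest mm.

Let D0's short side be w mm. w · w√2 = 2.22 m² = 2,220,000 mm², so w ≈ 1252.9 mm and w√2 ≈ 1771.9 mm → D0 = 1253 × 1772 mm.
D1: ⌊1772/2⌋ × 1253 = 886 × 1253 mm
D2: ⌊1253/2⌋ × 886 = 626 × 886 mm

626 × 886 mm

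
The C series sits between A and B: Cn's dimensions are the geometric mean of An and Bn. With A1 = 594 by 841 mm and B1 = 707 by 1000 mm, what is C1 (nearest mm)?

Short side: √(594 · 707) = √419958 ≈ 648.0 → 648 mm
Long side: √(841 · 1000) = √841000 ≈ 917.1 → 917 mm

648 × 917 mm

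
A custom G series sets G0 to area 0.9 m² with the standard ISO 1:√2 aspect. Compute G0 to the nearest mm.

798 × 1128 mm

Let the short side be w mm. Then w · w√2 = 0.9 m² = 900,000 mm².
w² = 900,000/√2, so w ≈ 797.7 mm; long side = w√2 ≈ 1128.2 mm.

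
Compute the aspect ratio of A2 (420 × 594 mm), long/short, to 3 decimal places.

1.414

594 / 420 = 1.414
Matches √2 ≈ 1.414 — the ISO 216 defining ratio.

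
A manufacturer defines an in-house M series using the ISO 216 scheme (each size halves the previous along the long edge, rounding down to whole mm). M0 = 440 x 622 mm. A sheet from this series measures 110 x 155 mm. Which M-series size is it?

M0: 440 × 622 mm
M1: 311 × 440 mm
M2: 220 × 311 mm
M3: 155 × 220 mm
M4: 110 × 155 mm
M5: 77 × 110 mm
→ matches M4.

M4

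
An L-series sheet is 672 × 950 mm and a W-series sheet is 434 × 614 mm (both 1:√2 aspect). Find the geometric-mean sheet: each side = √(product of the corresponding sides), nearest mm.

540 × 764 mm

Short side: √(672 · 434) = √291648 ≈ 540.0 → 540 mm
Long side: √(950 · 614) = √583300 ≈ 763.7 → 764 mm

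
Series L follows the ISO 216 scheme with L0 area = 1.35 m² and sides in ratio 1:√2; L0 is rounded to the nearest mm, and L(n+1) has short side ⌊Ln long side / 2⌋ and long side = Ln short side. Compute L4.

Let L0's short side be w mm. w · w√2 = 1.35 m² = 1,350,000 mm², so w ≈ 977.0 mm and w√2 ≈ 1381.7 mm → L0 = 977 × 1382 mm.
L1: ⌊1382/2⌋ × 977 = 691 × 977 mm
L2: ⌊977/2⌋ × 691 = 488 × 691 mm
L3: ⌊691/2⌋ × 488 = 345 × 488 mm
L4: ⌊488/2⌋ × 345 = 244 × 345 mm

244 × 345 mm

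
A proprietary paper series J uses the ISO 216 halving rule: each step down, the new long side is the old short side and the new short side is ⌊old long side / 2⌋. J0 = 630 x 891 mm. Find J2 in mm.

J1: ⌊891/2⌋ × 630 = 445 × 630 mm
J2: ⌊630/2⌋ × 445 = 315 × 445 mm

315 × 445 mm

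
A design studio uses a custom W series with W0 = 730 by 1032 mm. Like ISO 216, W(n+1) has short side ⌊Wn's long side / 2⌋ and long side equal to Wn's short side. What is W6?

W1: ⌊1032/2⌋ × 730 = 516 × 730 mm
W2: ⌊730/2⌋ × 516 = 365 × 516 mm
W3: ⌊516/2⌋ × 365 = 258 × 365 mm
W4: ⌊365/2⌋ × 258 = 182 × 258 mm
W5: ⌊258/2⌋ × 182 = 129 × 182 mm
W6: ⌊182/2⌋ × 129 = 91 × 129 mm

91 × 129 mm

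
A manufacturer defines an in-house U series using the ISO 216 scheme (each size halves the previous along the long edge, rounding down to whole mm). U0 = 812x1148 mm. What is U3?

U1: ⌊1148/2⌋ × 812 = 574 × 812 mm
U2: ⌊812/2⌋ × 574 = 406 × 574 mm
U3: ⌊574/2⌋ × 406 = 287 × 406 mm

287 × 406 mm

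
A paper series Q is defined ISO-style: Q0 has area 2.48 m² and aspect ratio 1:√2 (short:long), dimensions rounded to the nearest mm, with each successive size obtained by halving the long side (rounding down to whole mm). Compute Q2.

Let Q0's short side be w mm. w · w√2 = 2.48 m² = 2,480,000 mm², so w ≈ 1324.2 mm and w√2 ≈ 1872.8 mm → Q0 = 1324 × 1873 mm.
Q1: ⌊1873/2⌋ × 1324 = 936 × 1324 mm
Q2: ⌊1324/2⌋ × 936 = 662 × 936 mm

662 × 936 mm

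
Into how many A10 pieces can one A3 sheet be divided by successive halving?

Each ISO step halves the sheet: 1 × A3 → 2 × A4 → 4 × A5 → 8 × A6 → …
From A3 to A10 is 7 halving steps: 2^7 = 128.

128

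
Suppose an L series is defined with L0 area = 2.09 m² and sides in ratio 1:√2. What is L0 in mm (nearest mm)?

Let the short side be w mm. Then w · w√2 = 2.09 m² = 2,090,000 mm².
w² = 2,090,000/√2, so w ≈ 1215.7 mm; long side = w√2 ≈ 1719.2 mm.

1216 × 1719 mm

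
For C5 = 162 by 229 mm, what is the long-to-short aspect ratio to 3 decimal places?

229 / 162 = 1.414
Matches √2 ≈ 1.414 — the ISO 216 defining ratio.

1.414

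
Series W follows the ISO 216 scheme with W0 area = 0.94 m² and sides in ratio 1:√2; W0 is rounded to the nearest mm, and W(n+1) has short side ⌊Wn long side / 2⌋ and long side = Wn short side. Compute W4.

203 × 288 mm

Let W0's short side be w mm. w · w√2 = 0.94 m² = 940,000 mm², so w ≈ 815.3 mm and w√2 ≈ 1153.0 mm → W0 = 815 × 1153 mm.
W1: ⌊1153/2⌋ × 815 = 576 × 815 mm
W2: ⌊815/2⌋ × 576 = 407 × 576 mm
W3: ⌊576/2⌋ × 407 = 288 × 407 mm
W4: ⌊407/2⌋ × 288 = 203 × 288 mm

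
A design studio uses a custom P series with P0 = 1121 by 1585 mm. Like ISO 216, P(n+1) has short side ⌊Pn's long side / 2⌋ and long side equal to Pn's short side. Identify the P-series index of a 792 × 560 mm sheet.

P2

P0: 1121 × 1585 mm
P1: 792 × 1121 mm
P2: 560 × 792 mm
P3: 396 × 560 mm
→ matches P2.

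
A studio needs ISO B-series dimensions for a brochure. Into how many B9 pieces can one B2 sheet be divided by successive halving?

Each ISO step halves the sheet: 1 × B2 → 2 × B3 → 4 × B4 → 8 × B5 → …
From B2 to B9 is 7 halving steps: 2^7 = 128.

128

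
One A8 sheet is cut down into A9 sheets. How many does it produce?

2

Each ISO step halves the sheet: 1 × A8 → 2 × A9
From A8 to A9 is 1 halving step: 2^1 = 2.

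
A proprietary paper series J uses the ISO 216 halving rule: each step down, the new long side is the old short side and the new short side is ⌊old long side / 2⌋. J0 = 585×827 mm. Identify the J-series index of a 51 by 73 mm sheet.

J7

J0: 585 × 827 mm
J1: 413 × 585 mm
J2: 292 × 413 mm
J3: 206 × 292 mm
J4: 146 × 206 mm
J5: 103 × 146 mm
J6: 73 × 103 mm
J7: 51 × 73 mm
J8: 36 × 51 mm
→ matches J7.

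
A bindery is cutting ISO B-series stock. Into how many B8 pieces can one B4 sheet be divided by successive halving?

B4 = 250 × 353 mm; B8 = 62 × 88 mm.
Each halving step doubles the count; 4 steps from B4 to B8.
2^4 = 16.

16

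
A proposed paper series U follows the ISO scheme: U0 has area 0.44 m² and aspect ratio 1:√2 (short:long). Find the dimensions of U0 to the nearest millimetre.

558 × 789 mm

Let the short side be w mm. Then w · w√2 = 0.44 m² = 440,000 mm².
w² = 440,000/√2, so w ≈ 557.8 mm; long side = w√2 ≈ 788.8 mm.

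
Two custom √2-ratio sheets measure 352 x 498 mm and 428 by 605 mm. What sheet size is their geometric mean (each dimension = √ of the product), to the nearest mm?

388 × 549 mm

Short side: √(352 · 428) = √150656 ≈ 388.1 → 388 mm
Long side: √(498 · 605) = √301290 ≈ 548.9 → 549 mm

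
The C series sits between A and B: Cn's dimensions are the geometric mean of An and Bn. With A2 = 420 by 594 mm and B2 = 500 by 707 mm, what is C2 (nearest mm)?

Short side: √(420 · 500) = √210000 ≈ 458.3 → 458 mm
Long side: √(594 · 707) = √419958 ≈ 648.0 → 648 mm

458 × 648 mm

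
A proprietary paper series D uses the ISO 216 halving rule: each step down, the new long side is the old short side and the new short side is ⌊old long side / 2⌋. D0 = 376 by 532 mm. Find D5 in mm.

66 × 94 mm

D1: ⌊532/2⌋ × 376 = 266 × 376 mm
D2: ⌊376/2⌋ × 266 = 188 × 266 mm
D3: ⌊266/2⌋ × 188 = 133 × 188 mm
D4: ⌊188/2⌋ × 133 = 94 × 133 mm
D5: ⌊133/2⌋ × 94 = 66 × 94 mm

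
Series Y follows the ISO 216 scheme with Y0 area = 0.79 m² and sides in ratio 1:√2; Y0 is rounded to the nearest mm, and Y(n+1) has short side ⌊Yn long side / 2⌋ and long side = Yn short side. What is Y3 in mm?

Let Y0's short side be w mm. w · w√2 = 0.79 m² = 790,000 mm², so w ≈ 747.4 mm and w√2 ≈ 1057.0 mm → Y0 = 747 × 1057 mm.
Y1: ⌊1057/2⌋ × 747 = 528 × 747 mm
Y2: ⌊747/2⌋ × 528 = 373 × 528 mm
Y3: ⌊528/2⌋ × 373 = 264 × 373 mm

264 × 373 mm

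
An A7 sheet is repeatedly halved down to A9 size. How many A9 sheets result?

A7 = 74 × 105 mm; A9 = 37 × 52 mm.
Each halving step doubles the count; 2 steps from A7 to A9.
2^2 = 4.

4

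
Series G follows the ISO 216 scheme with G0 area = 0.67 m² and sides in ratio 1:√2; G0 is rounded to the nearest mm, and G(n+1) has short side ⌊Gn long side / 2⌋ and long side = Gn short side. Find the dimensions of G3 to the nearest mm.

Let G0's short side be w mm. w · w√2 = 0.67 m² = 670,000 mm², so w ≈ 688.3 mm and w√2 ≈ 973.4 mm → G0 = 688 × 973 mm.
G1: ⌊973/2⌋ × 688 = 486 × 688 mm
G2: ⌊688/2⌋ × 486 = 344 × 486 mm
G3: ⌊486/2⌋ × 344 = 243 × 344 mm

243 × 344 mm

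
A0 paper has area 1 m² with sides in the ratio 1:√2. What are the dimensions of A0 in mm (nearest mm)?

Let the short side be w mm. Then the long side is w√2 and w · w√2 = 10⁶ mm².
w² = 10⁶/√2, so w = 1000 / 2^(1/4) ≈ 840.9 mm; long side = 1000 · 2^(1/4) ≈ 1189.2 mm.

841 × 1189 mm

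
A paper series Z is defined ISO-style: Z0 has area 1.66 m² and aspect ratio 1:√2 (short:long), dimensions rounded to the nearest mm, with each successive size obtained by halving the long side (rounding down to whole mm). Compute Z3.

Let Z0's short side be w mm. w · w√2 = 1.66 m² = 1,660,000 mm², so w ≈ 1083.4 mm and w√2 ≈ 1532.2 mm → Z0 = 1083 × 1532 mm.
Z1: ⌊1532/2⌋ × 1083 = 766 × 1083 mm
Z2: ⌊1083/2⌋ × 766 = 541 × 766 mm
Z3: ⌊766/2⌋ × 541 = 383 × 541 mm

383 × 541 mm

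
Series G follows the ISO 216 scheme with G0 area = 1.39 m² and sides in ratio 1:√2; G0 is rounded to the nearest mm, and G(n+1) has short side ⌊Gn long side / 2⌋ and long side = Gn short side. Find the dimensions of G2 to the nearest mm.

495 × 701 mm

Let G0's short side be w mm. w · w√2 = 1.39 m² = 1,390,000 mm², so w ≈ 991.4 mm and w√2 ≈ 1402.1 mm → G0 = 991 × 1402 mm.
G1: ⌊1402/2⌋ × 991 = 701 × 991 mm
G2: ⌊991/2⌋ × 701 = 495 × 701 mm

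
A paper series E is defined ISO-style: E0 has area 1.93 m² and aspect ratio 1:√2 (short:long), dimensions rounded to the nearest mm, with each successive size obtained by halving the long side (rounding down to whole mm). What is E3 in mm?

Let E0's short side be w mm. w · w√2 = 1.93 m² = 1,930,000 mm², so w ≈ 1168.2 mm and w√2 ≈ 1652.1 mm → E0 = 1168 × 1652 mm.
E1: ⌊1652/2⌋ × 1168 = 826 × 1168 mm
E2: ⌊1168/2⌋ × 826 = 584 × 826 mm
E3: ⌊826/2⌋ × 584 = 413 × 584 mm

413 × 584 mm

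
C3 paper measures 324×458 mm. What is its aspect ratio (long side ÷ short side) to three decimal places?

458 / 324 = 1.414
Matches √2 ≈ 1.414 — the ISO 216 defining ratio.

1.414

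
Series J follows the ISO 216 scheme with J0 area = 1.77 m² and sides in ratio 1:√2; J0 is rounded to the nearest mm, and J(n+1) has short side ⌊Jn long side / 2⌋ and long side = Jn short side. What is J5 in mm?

Let J0's short side be w mm. w · w√2 = 1.77 m² = 1,770,000 mm², so w ≈ 1118.7 mm and w√2 ≈ 1582.1 mm → J0 = 1119 × 1582 mm.
J1: ⌊1582/2⌋ × 1119 = 791 × 1119 mm
J2: ⌊1119/2⌋ × 791 = 559 × 791 mm
J3: ⌊791/2⌋ × 559 = 395 × 559 mm
J4: ⌊559/2⌋ × 395 = 279 × 395 mm
J5: ⌊395/2⌋ × 279 = 197 × 279 mm

197 × 279 mm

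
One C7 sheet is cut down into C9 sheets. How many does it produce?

C7 = 81 × 114 mm; C9 = 40 × 57 mm.
Each halving step doubles the count; 2 steps from C7 to C9.
2^2 = 4.

4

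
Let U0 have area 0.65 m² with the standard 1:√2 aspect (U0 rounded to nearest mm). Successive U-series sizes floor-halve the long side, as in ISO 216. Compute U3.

239 × 339 mm

Let U0's short side be w mm. w · w√2 = 0.65 m² = 650,000 mm², so w ≈ 678.0 mm and w√2 ≈ 958.8 mm → U0 = 678 × 959 mm.
U1: ⌊959/2⌋ × 678 = 479 × 678 mm
U2: ⌊678/2⌋ × 479 = 339 × 479 mm
U3: ⌊479/2⌋ × 339 = 239 × 339 mm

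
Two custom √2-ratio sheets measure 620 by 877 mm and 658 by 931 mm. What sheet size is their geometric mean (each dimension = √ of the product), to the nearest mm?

639 × 904 mm

Short side: √(620 · 658) = √407960 ≈ 638.7 → 639 mm
Long side: √(877 · 931) = √816487 ≈ 903.6 → 904 mm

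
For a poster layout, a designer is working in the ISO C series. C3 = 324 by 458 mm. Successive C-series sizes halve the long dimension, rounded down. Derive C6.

C4: ⌊458/2⌋ × 324 = 229 × 324 mm
C5: ⌊324/2⌋ × 229 = 162 × 229 mm
C6: ⌊229/2⌋ × 162 = 114 × 162 mm

114 × 162 mm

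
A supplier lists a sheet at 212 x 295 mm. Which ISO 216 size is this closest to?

A4 (210 × 297 mm)

Aspect ratio 295/212 ≈ 1.392 (ISO target is √2 ≈ 1.414).
In the A-series (A0 area = 1 m²): A4 = 210 × 297 mm.
Off by 4 mm total — nearest standard size.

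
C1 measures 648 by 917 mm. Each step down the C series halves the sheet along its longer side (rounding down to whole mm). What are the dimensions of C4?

229 × 324 mm

C2: ⌊917/2⌋ × 648 = 458 × 648 mm
C3: ⌊648/2⌋ × 458 = 324 × 458 mm
C4: ⌊458/2⌋ × 324 = 229 × 324 mm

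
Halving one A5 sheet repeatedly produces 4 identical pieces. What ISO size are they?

A7

4 = 2^2, so 2 halving steps.
A5 → A6 → … → A7 after 2 steps.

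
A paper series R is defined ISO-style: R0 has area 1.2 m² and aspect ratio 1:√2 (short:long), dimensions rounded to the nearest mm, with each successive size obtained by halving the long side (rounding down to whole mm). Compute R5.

Let R0's short side be w mm. w · w√2 = 1.2 m² = 1,200,000 mm², so w ≈ 921.2 mm and w√2 ≈ 1302.7 mm → R0 = 921 × 1303 mm.
R1: ⌊1303/2⌋ × 921 = 651 × 921 mm
R2: ⌊921/2⌋ × 651 = 460 × 651 mm
R3: ⌊651/2⌋ × 460 = 325 × 460 mm
R4: ⌊460/2⌋ × 325 = 230 × 325 mm
R5: ⌊325/2⌋ × 230 = 162 × 230 mm

162 × 230 mm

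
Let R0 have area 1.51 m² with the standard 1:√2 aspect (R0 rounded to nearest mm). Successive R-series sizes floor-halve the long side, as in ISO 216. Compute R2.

Let R0's short side be w mm. w · w√2 = 1.51 m² = 1,510,000 mm², so w ≈ 1033.3 mm and w√2 ≈ 1461.3 mm → R0 = 1033 × 1461 mm.
R1: ⌊1461/2⌋ × 1033 = 730 × 1033 mm
R2: ⌊1033/2⌋ × 730 = 516 × 730 mm

516 × 730 mm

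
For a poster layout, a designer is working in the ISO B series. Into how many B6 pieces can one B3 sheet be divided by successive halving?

Each ISO step halves the sheet: 1 × B3 → 2 × B4 → 4 × B5 → 8 × B6
From B3 to B6 is 3 halving steps: 2^3 = 8.

8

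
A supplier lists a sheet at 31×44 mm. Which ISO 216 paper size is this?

B10 (31 × 44 mm)

Aspect ratio 44/31 ≈ 1.419 — close to the ISO √2 ≈ 1.414.
In the B-series (B0 = 1000 × 1414 mm): B10 = 31 × 44 mm.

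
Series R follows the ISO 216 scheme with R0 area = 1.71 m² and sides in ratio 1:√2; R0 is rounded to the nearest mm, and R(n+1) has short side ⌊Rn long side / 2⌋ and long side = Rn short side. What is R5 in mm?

Let R0's short side be w mm. w · w√2 = 1.71 m² = 1,710,000 mm², so w ≈ 1099.6 mm and w√2 ≈ 1555.1 mm → R0 = 1100 × 1555 mm.
R1: ⌊1555/2⌋ × 1100 = 777 × 1100 mm
R2: ⌊1100/2⌋ × 777 = 550 × 777 mm
R3: ⌊777/2⌋ × 550 = 388 × 550 mm
R4: ⌊550/2⌋ × 388 = 275 × 388 mm
R5: ⌊388/2⌋ × 275 = 194 × 275 mm

194 × 275 mm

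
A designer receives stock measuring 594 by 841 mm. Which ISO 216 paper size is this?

Aspect ratio 841/594 ≈ 1.416 — close to the ISO √2 ≈ 1.414.
In the A-series (A0 area = 1 m²): A1 = 594 × 841 mm.

A1 (594 × 841 mm)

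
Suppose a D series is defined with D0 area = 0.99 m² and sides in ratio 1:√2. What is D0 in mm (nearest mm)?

837 × 1183 mm

Let the short side be w mm. Then w · w√2 = 0.99 m² = 990,000 mm².
w² = 990,000/√2, so w ≈ 836.7 mm; long side = w√2 ≈ 1183.2 mm.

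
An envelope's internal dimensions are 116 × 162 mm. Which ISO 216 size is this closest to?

Aspect ratio 162/116 ≈ 1.397 (ISO target is √2 ≈ 1.414).
In the C-series (envelope sizes, between A and B): C6 = 114 × 162 mm.
Off by 2 mm total — nearest standard size.

C6 (114 × 162 mm)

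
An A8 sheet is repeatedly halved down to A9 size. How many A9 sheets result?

2

Each ISO step halves the sheet: 1 × A8 → 2 × A9
From A8 to A9 is 1 halving step: 2^1 = 2.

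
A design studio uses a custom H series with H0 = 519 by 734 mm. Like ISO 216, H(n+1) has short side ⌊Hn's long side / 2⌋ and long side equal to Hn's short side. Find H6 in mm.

H1: ⌊734/2⌋ × 519 = 367 × 519 mm
H2: ⌊519/2⌋ × 367 = 259 × 367 mm
H3: ⌊367/2⌋ × 259 = 183 × 259 mm
H4: ⌊259/2⌋ × 183 = 129 × 183 mm
H5: ⌊183/2⌋ × 129 = 91 × 129 mm
H6: ⌊129/2⌋ × 91 = 64 × 91 mm

64 × 91 mm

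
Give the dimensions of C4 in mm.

229 × 324 mm

C0 = 917 × 1297 mm (C0 is the geometric mean of A0 and B0, aspect 1:√2).
C1: ⌊1297/2⌋ × 917 = 648 × 917 mm
C2: ⌊917/2⌋ × 648 = 458 × 648 mm
C3: ⌊648/2⌋ × 458 = 324 × 458 mm
C4: ⌊458/2⌋ × 324 = 229 × 324 mm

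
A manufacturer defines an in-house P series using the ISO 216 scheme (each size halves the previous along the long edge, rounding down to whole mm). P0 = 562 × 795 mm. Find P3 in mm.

P1: ⌊795/2⌋ × 562 = 397 × 562 mm
P2: ⌊562/2⌋ × 397 = 281 × 397 mm
P3: ⌊397/2⌋ × 281 = 198 × 281 mm

198 × 281 mm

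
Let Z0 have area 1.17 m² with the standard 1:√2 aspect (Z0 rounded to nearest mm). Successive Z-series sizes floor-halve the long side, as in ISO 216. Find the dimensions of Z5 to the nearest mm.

Let Z0's short side be w mm. w · w√2 = 1.17 m² = 1,170,000 mm², so w ≈ 909.6 mm and w√2 ≈ 1286.3 mm → Z0 = 910 × 1286 mm.
Z1: ⌊1286/2⌋ × 910 = 643 × 910 mm
Z2: ⌊910/2⌋ × 643 = 455 × 643 mm
Z3: ⌊643/2⌋ × 455 = 321 × 455 mm
Z4: ⌊455/2⌋ × 321 = 227 × 321 mm
Z5: ⌊321/2⌋ × 227 = 160 × 227 mm

160 × 227 mm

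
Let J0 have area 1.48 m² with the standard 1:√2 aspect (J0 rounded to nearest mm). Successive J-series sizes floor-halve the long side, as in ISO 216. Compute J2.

511 × 723 mm

Let J0's short side be w mm. w · w√2 = 1.48 m² = 1,480,000 mm², so w ≈ 1023.0 mm and w√2 ≈ 1446.7 mm → J0 = 1023 × 1447 mm.
J1: ⌊1447/2⌋ × 1023 = 723 × 1023 mm
J2: ⌊1023/2⌋ × 723 = 511 × 723 mm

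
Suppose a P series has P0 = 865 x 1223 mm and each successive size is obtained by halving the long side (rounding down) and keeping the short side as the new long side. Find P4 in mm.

P1: ⌊1223/2⌋ × 865 = 611 × 865 mm
P2: ⌊865/2⌋ × 611 = 432 × 611 mm
P3: ⌊611/2⌋ × 432 = 305 × 432 mm
P4: ⌊432/2⌋ × 305 = 216 × 305 mm

216 × 305 mm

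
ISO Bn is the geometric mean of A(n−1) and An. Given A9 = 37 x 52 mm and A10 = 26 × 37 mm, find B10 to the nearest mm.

Short side: √(37 · 26) = √962 ≈ 31.0 → 31 mm
Long side: √(52 · 37) = √1924 ≈ 43.9 → 44 mm

31 × 44 mm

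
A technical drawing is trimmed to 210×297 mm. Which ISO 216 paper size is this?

A4 (210 × 297 mm)

Aspect ratio 297/210 ≈ 1.414 — close to the ISO √2 ≈ 1.414.
In the A-series (A0 area = 1 m²): A4 = 210 × 297 mm.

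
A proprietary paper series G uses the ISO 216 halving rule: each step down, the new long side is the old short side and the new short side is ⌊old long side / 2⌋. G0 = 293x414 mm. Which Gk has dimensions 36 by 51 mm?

G0: 293 × 414 mm
G1: 207 × 293 mm
G2: 146 × 207 mm
G3: 103 × 146 mm
G4: 73 × 103 mm
G5: 51 × 73 mm
G6: 36 × 51 mm
G7: 25 × 36 mm
→ matches G6.

G6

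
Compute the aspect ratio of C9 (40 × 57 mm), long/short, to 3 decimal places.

57 / 40 = 1.425
ISO 216 targets √2 ≈ 1.414; the +0.011 deviation is from mm rounding.

1.425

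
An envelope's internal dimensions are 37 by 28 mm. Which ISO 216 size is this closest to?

Aspect ratio 37/28 ≈ 1.321 (ISO target is √2 ≈ 1.414).
In the A-series (A0 area = 1 m²): A10 = 26 × 37 mm.
Off by 2 mm total — nearest standard size.

A10 (26 × 37 mm)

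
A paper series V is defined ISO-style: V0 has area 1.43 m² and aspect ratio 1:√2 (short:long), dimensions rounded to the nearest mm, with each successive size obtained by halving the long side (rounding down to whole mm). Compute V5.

Let V0's short side be w mm. w · w√2 = 1.43 m² = 1,430,000 mm², so w ≈ 1005.6 mm and w√2 ≈ 1422.1 mm → V0 = 1006 × 1422 mm.
V1: ⌊1422/2⌋ × 1006 = 711 × 1006 mm
V2: ⌊1006/2⌋ × 711 = 503 × 711 mm
V3: ⌊711/2⌋ × 503 = 355 × 503 mm
V4: ⌊503/2⌋ × 355 = 251 × 355 mm
V5: ⌊355/2⌋ × 251 = 177 × 251 mm

177 × 251 mm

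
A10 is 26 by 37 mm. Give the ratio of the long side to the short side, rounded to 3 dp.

37 / 26 = 1.423
ISO 216 targets √2 ≈ 1.414; the +0.009 deviation is from mm rounding.

1.423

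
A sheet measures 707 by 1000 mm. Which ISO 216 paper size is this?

B1 (707 × 1000 mm)

Aspect ratio 1000/707 ≈ 1.414 — close to the ISO √2 ≈ 1.414.
In the B-series (B0 = 1000 × 1414 mm): B1 = 707 × 1000 mm.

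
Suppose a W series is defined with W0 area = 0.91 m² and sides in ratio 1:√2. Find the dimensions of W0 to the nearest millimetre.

802 × 1134 mm

Let the short side be w mm. Then w · w√2 = 0.91 m² = 910,000 mm².
w² = 910,000/√2, so w ≈ 802.2 mm; long side = w√2 ≈ 1134.4 mm.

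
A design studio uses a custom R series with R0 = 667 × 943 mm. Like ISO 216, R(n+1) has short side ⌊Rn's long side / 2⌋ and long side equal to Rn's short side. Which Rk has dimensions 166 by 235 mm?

R4

R0: 667 × 943 mm
R1: 471 × 667 mm
R2: 333 × 471 mm
R3: 235 × 333 mm
R4: 166 × 235 mm
R5: 117 × 166 mm
→ matches R4.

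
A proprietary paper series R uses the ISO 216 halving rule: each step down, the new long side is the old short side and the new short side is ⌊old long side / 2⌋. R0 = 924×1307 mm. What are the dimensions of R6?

R1: ⌊1307/2⌋ × 924 = 653 × 924 mm
R2: ⌊924/2⌋ × 653 = 462 × 653 mm
R3: ⌊653/2⌋ × 462 = 326 × 462 mm
R4: ⌊462/2⌋ × 326 = 231 × 326 mm
R5: ⌊326/2⌋ × 231 = 163 × 231 mm
R6: ⌊231/2⌋ × 163 = 115 × 163 mm

115 × 163 mm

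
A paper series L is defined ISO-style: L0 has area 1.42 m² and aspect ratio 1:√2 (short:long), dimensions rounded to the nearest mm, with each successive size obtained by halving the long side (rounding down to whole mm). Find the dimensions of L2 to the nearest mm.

Let L0's short side be w mm. w · w√2 = 1.42 m² = 1,420,000 mm², so w ≈ 1002.0 mm and w√2 ≈ 1417.1 mm → L0 = 1002 × 1417 mm.
L1: ⌊1417/2⌋ × 1002 = 708 × 1002 mm
L2: ⌊1002/2⌋ × 708 = 501 × 708 mm

501 × 708 mm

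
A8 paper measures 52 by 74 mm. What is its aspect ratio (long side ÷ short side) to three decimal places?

1.423

74 / 52 = 1.423
ISO 216 targets √2 ≈ 1.414; the +0.009 deviation is from mm rounding.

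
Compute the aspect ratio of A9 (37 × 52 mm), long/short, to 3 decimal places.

1.405

52 / 37 = 1.405
ISO 216 targets √2 ≈ 1.414; the -0.009 deviation is from mm rounding.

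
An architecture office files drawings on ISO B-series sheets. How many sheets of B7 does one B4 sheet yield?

8

Each ISO step halves the sheet: 1 × B4 → 2 × B5 → 4 × B6 → 8 × B7
From B4 to B7 is 3 halving steps: 2^3 = 8.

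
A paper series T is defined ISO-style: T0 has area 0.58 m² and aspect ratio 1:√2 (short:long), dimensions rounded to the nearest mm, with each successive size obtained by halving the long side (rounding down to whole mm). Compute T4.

Let T0's short side be w mm. w · w√2 = 0.58 m² = 580,000 mm², so w ≈ 640.4 mm and w√2 ≈ 905.7 mm → T0 = 640 × 906 mm.
T1: ⌊906/2⌋ × 640 = 453 × 640 mm
T2: ⌊640/2⌋ × 453 = 320 × 453 mm
T3: ⌊453/2⌋ × 320 = 226 × 320 mm
T4: ⌊320/2⌋ × 226 = 160 × 226 mm

160 × 226 mm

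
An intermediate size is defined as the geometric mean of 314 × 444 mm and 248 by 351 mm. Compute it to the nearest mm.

Short side: √(314 · 248) = √77872 ≈ 279.1 → 279 mm
Long side: √(444 · 351) = √155844 ≈ 394.8 → 395 mm

279 × 395 mm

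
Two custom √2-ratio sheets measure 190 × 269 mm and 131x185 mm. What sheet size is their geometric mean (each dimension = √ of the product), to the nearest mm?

Short side: √(190 · 131) = √24890 ≈ 157.8 → 158 mm
Long side: √(269 · 185) = √49765 ≈ 223.1 → 223 mm

158 × 223 mm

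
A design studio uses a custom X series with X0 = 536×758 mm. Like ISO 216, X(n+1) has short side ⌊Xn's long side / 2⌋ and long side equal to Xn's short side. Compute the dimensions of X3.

X1: ⌊758/2⌋ × 536 = 379 × 536 mm
X2: ⌊536/2⌋ × 379 = 268 × 379 mm
X3: ⌊379/2⌋ × 268 = 189 × 268 mm

189 × 268 mm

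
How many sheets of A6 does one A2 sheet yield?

16

A2 = 420 × 594 mm; A6 = 105 × 148 mm.
Each halving step doubles the count; 4 steps from A2 to A6.
2^4 = 16.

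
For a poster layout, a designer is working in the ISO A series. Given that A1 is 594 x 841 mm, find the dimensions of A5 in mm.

A2: ⌊841/2⌋ × 594 = 420 × 594 mm
A3: ⌊594/2⌋ × 420 = 297 × 420 mm
A4: ⌊420/2⌋ × 297 = 210 × 297 mm
A5: ⌊297/2⌋ × 210 = 148 × 210 mm

148 × 210 mm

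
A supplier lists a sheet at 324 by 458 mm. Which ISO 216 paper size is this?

C3 (324 × 458 mm)

Aspect ratio 458/324 ≈ 1.414 — close to the ISO √2 ≈ 1.414.
In the C-series (envelope sizes, between A and B): C3 = 324 × 458 mm.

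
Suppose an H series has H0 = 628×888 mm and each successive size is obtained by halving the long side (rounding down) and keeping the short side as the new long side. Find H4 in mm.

H1: ⌊888/2⌋ × 628 = 444 × 628 mm
H2: ⌊628/2⌋ × 444 = 314 × 444 mm
H3: ⌊444/2⌋ × 314 = 222 × 314 mm
H4: ⌊314/2⌋ × 222 = 157 × 222 mm

157 × 222 mm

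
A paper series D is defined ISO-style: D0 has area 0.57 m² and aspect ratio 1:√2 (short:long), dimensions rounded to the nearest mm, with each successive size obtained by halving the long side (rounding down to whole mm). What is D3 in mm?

224 × 317 mm

Let D0's short side be w mm. w · w√2 = 0.57 m² = 570,000 mm², so w ≈ 634.9 mm and w√2 ≈ 897.8 mm → D0 = 635 × 898 mm.
D1: ⌊898/2⌋ × 635 = 449 × 635 mm
D2: ⌊635/2⌋ × 449 = 317 × 449 mm
D3: ⌊449/2⌋ × 317 = 224 × 317 mm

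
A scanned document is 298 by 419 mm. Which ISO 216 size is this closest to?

A3 (297 × 420 mm)

Aspect ratio 419/298 ≈ 1.406 — close to the ISO √2 ≈ 1.414.
In the A-series (A0 area = 1 m²): A3 = 297 × 420 mm.
Off by 2 mm total — nearest standard size.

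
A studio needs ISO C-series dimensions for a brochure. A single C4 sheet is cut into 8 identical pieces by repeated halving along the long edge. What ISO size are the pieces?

8 = 2^3, so 3 halving steps.
C4 → C5 → … → C7 after 3 steps.

C7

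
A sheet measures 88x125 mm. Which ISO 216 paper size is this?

B7 (88 × 125 mm)

Aspect ratio 125/88 ≈ 1.420 — close to the ISO √2 ≈ 1.414.
In the B-series (B0 = 1000 × 1414 mm): B7 = 88 × 125 mm.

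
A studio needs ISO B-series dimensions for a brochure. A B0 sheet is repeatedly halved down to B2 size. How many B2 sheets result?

4

B0 = 1000 × 1414 mm; B2 = 500 × 707 mm.
Each halving step doubles the count; 2 steps from B0 to B2.
2^2 = 4.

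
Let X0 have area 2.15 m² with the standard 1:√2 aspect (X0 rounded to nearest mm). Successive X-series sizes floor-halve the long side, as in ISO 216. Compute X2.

Let X0's short side be w mm. w · w√2 = 2.15 m² = 2,150,000 mm², so w ≈ 1233.0 mm and w√2 ≈ 1743.7 mm → X0 = 1233 × 1744 mm.
X1: ⌊1744/2⌋ × 1233 = 872 × 1233 mm
X2: ⌊1233/2⌋ × 872 = 616 × 872 mm

616 × 872 mm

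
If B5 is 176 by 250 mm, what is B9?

44 × 62 mm

B6: ⌊250/2⌋ × 176 = 125 × 176 mm
B7: ⌊176/2⌋ × 125 = 88 × 125 mm
B8: ⌊125/2⌋ × 88 = 62 × 88 mm
B9: ⌊88/2⌋ × 62 = 44 × 62 mm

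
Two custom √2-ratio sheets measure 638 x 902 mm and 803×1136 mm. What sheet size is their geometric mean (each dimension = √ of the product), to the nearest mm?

Short side: √(638 · 803) = √512314 ≈ 715.8 → 716 mm
Long side: √(902 · 1136) = √1024672 ≈ 1012.3 → 1012 mm

716 × 1012 mm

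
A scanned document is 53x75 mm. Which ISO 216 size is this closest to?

A8 (52 × 74 mm)

Aspect ratio 75/53 ≈ 1.415 — close to the ISO √2 ≈ 1.414.
In the A-series (A0 area = 1 m²): A8 = 52 × 74 mm.
Off by 2 mm total — nearest standard size.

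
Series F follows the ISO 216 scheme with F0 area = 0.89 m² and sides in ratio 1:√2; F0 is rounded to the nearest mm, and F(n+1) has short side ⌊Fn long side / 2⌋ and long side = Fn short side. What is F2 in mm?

396 × 561 mm

Let F0's short side be w mm. w · w√2 = 0.89 m² = 890,000 mm², so w ≈ 793.3 mm and w√2 ≈ 1121.9 mm → F0 = 793 × 1122 mm.
F1: ⌊1122/2⌋ × 793 = 561 × 793 mm
F2: ⌊793/2⌋ × 561 = 396 × 561 mm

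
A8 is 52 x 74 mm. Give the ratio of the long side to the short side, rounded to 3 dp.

74 / 52 = 1.423
ISO 216 targets √2 ≈ 1.414; the +0.009 deviation is from mm rounding.

1.423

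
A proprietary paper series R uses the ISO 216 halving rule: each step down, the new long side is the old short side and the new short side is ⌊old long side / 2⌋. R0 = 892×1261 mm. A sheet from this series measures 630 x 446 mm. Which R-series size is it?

R0: 892 × 1261 mm
R1: 630 × 892 mm
R2: 446 × 630 mm
R3: 315 × 446 mm
→ matches R2.

R2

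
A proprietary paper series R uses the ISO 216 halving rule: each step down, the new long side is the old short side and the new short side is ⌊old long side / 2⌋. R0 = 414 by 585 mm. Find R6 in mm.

R1: ⌊585/2⌋ × 414 = 292 × 414 mm
R2: ⌊414/2⌋ × 292 = 207 × 292 mm
R3: ⌊292/2⌋ × 207 = 146 × 207 mm
R4: ⌊207/2⌋ × 146 = 103 × 146 mm
R5: ⌊146/2⌋ × 103 = 73 × 103 mm
R6: ⌊103/2⌋ × 73 = 51 × 73 mm

51 × 73 mm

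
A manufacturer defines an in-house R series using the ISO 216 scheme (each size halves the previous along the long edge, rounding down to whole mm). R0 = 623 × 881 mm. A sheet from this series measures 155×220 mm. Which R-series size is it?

R0: 623 × 881 mm
R1: 440 × 623 mm
R2: 311 × 440 mm
R3: 220 × 311 mm
R4: 155 × 220 mm
R5: 110 × 155 mm
→ matches R4.

R4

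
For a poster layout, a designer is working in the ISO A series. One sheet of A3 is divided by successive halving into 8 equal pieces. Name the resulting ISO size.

8 = 2^3, so 3 halving steps.
A3 → A4 → … → A6 after 3 steps.

A6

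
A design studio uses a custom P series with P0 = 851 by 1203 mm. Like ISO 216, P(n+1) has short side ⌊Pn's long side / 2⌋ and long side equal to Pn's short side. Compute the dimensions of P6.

P1 = 601 × 851 mm (from P0 by 1 halving).
P2: ⌊851/2⌋ × 601 = 425 × 601 mm
P3: ⌊601/2⌋ × 425 = 300 × 425 mm
P4: ⌊425/2⌋ × 300 = 212 × 300 mm
P5: ⌊300/2⌋ × 212 = 150 × 212 mm
P6: ⌊212/2⌋ × 150 = 106 × 150 mm

106 × 150 mm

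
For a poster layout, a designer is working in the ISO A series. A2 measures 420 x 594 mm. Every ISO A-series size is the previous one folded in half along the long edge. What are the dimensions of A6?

105 × 148 mm

A3: ⌊594/2⌋ × 420 = 297 × 420 mm
A4: ⌊420/2⌋ × 297 = 210 × 297 mm
A5: ⌊297/2⌋ × 210 = 148 × 210 mm
A6: ⌊210/2⌋ × 148 = 105 × 148 mm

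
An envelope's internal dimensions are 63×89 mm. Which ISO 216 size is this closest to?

Aspect ratio 89/63 ≈ 1.413 — close to the ISO √2 ≈ 1.414.
In the B-series (B0 = 1000 × 1414 mm): B8 = 62 × 88 mm.
Off by 2 mm total — nearest standard size.

B8 (62 × 88 mm)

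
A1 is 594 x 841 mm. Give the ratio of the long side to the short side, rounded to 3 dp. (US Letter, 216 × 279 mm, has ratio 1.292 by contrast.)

841 / 594 = 1.416
ISO 216 targets √2 ≈ 1.414; the +0.002 deviation is from mm rounding.

1.416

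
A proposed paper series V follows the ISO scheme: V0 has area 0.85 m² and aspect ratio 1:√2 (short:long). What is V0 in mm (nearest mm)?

775 × 1096 mm

Let the short side be w mm. Then w · w√2 = 0.85 m² = 850,000 mm².
w² = 850,000/√2, so w ≈ 775.3 mm; long side = w√2 ≈ 1096.4 mm.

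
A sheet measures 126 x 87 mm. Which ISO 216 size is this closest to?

B7 (88 × 125 mm)

Aspect ratio 126/87 ≈ 1.448 (ISO target is √2 ≈ 1.414).
In the B-series (B0 = 1000 × 1414 mm): B7 = 88 × 125 mm.
Off by 2 mm total — nearest standard size.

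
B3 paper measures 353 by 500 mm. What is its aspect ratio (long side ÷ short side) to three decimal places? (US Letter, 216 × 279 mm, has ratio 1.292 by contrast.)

1.416

500 / 353 = 1.416
ISO 216 targets √2 ≈ 1.414; the +0.002 deviation is from mm rounding.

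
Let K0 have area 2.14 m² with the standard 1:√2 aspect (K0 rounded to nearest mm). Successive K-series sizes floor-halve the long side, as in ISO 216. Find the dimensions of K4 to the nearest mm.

307 × 435 mm

Let K0's short side be w mm. w · w√2 = 2.14 m² = 2,140,000 mm², so w ≈ 1230.1 mm and w√2 ≈ 1739.7 mm → K0 = 1230 × 1740 mm.
K1: ⌊1740/2⌋ × 1230 = 870 × 1230 mm
K2: ⌊1230/2⌋ × 870 = 615 × 870 mm
K3: ⌊870/2⌋ × 615 = 435 × 615 mm
K4: ⌊615/2⌋ × 435 = 307 × 435 mm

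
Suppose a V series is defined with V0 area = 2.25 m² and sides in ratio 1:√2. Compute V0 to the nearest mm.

1261 × 1784 mm

Let the short side be w mm. Then w · w√2 = 2.25 m² = 2,250,000 mm².
w² = 2,250,000/√2, so w ≈ 1261.3 mm; long side = w√2 ≈ 1783.8 mm.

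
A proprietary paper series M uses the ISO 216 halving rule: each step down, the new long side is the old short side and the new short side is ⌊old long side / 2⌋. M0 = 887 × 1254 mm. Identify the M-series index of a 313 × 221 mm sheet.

M0: 887 × 1254 mm
M1: 627 × 887 mm
M2: 443 × 627 mm
M3: 313 × 443 mm
M4: 221 × 313 mm
M5: 156 × 221 mm
→ matches M4.

M4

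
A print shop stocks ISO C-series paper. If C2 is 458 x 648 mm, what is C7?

C3: ⌊648/2⌋ × 458 = 324 × 458 mm
C4: ⌊458/2⌋ × 324 = 229 × 324 mm
C5: ⌊324/2⌋ × 229 = 162 × 229 mm
C6: ⌊229/2⌋ × 162 = 114 × 162 mm
C7: ⌊162/2⌋ × 114 = 81 × 114 mm

81 × 114 mm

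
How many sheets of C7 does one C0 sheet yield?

128

Each ISO step halves the sheet: 1 × C0 → 2 × C1 → 4 × C2 → 8 × C3 → …
From C0 to C7 is 7 halving steps: 2^7 = 128.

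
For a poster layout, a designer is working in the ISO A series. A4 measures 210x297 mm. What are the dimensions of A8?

52 × 74 mm

A5: ⌊297/2⌋ × 210 = 148 × 210 mm
A6: ⌊210/2⌋ × 148 = 105 × 148 mm
A7: ⌊148/2⌋ × 105 = 74 × 105 mm
A8: ⌊105/2⌋ × 74 = 52 × 74 mm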